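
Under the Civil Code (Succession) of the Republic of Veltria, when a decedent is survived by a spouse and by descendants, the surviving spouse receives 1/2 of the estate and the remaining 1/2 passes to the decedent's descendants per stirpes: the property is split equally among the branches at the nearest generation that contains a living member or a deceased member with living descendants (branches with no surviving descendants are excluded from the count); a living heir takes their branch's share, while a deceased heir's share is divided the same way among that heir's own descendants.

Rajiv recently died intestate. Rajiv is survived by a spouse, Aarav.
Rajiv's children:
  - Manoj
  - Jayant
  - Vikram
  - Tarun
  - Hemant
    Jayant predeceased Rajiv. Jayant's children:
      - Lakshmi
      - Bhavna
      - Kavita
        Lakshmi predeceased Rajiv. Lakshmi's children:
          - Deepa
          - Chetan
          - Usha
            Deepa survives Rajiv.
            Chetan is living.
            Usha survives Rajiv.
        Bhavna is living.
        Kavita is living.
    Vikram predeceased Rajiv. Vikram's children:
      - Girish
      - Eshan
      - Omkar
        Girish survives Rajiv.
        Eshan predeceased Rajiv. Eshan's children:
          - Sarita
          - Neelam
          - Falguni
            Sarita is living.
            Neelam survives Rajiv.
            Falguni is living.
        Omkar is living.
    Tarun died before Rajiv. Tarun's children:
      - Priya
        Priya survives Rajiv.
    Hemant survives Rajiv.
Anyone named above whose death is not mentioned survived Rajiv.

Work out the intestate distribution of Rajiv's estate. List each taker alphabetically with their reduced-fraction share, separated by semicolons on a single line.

Aarav 1/2; Bhavna 1/30; Chetan 1/90; Deepa 1/90; Falguni 1/90; Girish 1/30; Hemant 1/10; Kavita 1/30; Manoj 1/10; Neelam 1/90; Omkar 1/30; Priya 1/10; Sarita 1/90; Usha 1/90

Aarav, as surviving spouse, takes 1/2.
The remaining 1/2 passes to Rajiv's descendants per stirpes.
The 1/2 is divided into 5 equal shares of 1/10 among Manoj, Jayant, Vikram, Tarun, Hemant.
Manoj is living and takes 1/10.
Jayant predeceased; the 1/10 allotted to Jayant's branch passes to Jayant's issue by representation.
The 1/10 is divided into 3 equal shares of 1/30 among Lakshmi, Bhavna, Kavita.
Lakshmi predeceased; the 1/30 allotted to Lakshmi's branch passes to Lakshmi's issue by representation.
The 1/30 is divided into 3 equal shares of 1/90 among Deepa, Chetan, Usha.
Deepa is living and takes 1/90.
Chetan is living and takes 1/90.
Usha is living and takes 1/90.
Bhavna is living and takes 1/30.
Kavita is living and takes 1/30.
Vikram predeceased; the 1/10 allotted to Vikram's branch passes to Vikram's issue by representation.
The 1/10 is divided into 3 equal shares of 1/30 among Girish, Eshan, Omkar.
Girish is living and takes 1/30.
Eshan predeceased; the 1/30 allotted to Eshan's branch passes to Eshan's issue by representation.
The 1/30 is divided into 3 equal shares of 1/90 among Sarita, Neelam, Falguni.
Sarita is living and takes 1/90.
Neelam is living and takes 1/90.
Falguni is living and takes 1/90.
Omkar is living and takes 1/30.
Tarun predeceased; the 1/10 allotted to Tarun's branch passes to Tarun's issue by representation.
Priya is the sole taker at this level and receives the full 1/10.
Hemant is living and takes 1/10.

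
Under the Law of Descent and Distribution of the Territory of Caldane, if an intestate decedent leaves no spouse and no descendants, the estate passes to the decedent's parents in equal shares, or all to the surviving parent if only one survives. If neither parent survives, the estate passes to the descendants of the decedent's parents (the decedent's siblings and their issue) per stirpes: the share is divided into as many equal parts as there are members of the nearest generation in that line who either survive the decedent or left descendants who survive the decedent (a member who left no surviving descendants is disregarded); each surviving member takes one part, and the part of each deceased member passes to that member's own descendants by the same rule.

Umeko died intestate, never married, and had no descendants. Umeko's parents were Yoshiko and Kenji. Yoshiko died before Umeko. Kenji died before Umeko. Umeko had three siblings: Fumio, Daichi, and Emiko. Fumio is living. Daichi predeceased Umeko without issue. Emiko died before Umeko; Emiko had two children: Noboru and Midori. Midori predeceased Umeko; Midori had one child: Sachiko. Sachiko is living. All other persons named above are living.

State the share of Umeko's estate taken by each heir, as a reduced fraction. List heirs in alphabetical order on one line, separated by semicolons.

Neither parent survives and there are no descendants, so the estate passes to Umeko's siblings and their issue per stirpes.
Daichi left no surviving issue, so that branch lapses and is disregarded.
The estate is divided into 2 equal shares of 1/2 among Fumio, Emiko.
Fumio is living and takes 1/2.
Emiko predeceased; the 1/2 allotted to Emiko's branch passes to Emiko's issue by representation.
The 1/2 is divided into 2 equal shares of 1/4 among Noboru, Midori.
Noboru is living and takes 1/4.
Midori predeceased; the 1/4 allotted to Midori's branch passes to Midori's issue by representation.
Sachiko is the sole taker at this level and receives the full 1/4.

Fumio 1/2; Noboru 1/4; Sachiko 1/4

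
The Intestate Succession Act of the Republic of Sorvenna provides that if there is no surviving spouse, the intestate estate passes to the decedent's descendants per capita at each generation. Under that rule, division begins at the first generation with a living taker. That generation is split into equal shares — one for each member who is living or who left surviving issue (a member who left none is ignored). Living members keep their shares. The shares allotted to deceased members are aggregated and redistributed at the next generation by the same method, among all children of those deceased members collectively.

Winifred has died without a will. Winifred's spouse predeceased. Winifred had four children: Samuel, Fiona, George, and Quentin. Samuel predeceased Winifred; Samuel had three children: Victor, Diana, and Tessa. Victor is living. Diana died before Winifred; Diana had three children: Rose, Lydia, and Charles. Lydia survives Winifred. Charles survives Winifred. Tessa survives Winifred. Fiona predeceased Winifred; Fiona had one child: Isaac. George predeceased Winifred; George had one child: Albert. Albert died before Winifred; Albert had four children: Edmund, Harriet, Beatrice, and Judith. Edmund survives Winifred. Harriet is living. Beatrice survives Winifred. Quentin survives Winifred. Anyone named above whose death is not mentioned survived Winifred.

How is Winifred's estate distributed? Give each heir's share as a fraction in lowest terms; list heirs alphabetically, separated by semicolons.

Beatrice 3/70; Charles 3/70; Edmund 3/70; Harriet 3/70; Isaac 3/20; Judith 3/70; Lydia 3/70; Quentin 1/4; Rose 3/70; Tessa 3/20; Victor 3/20

There is no surviving spouse, so the entire estate passes to Winifred's descendants per capita at each generation.
At generation 1 (Samuel, Fiona, George, Quentin) there are 4 shares of (1)/4 = 1/4 each.
Living: Quentin — each takes 1/4.
Deceased: Samuel, Fiona, and George. Their combined 3/4 is pooled and carried to generation 2.
At generation 2 (Victor, Diana, Tessa, Isaac, Albert) there are 5 shares of (3/4)/5 = 3/20 each.
Living: Victor, Tessa, and Isaac — each takes 3/20.
Deceased: Diana and Albert. Their combined 3/10 is pooled and carried to generation 3.
At generation 3 (Rose, Lydia, Charles, Edmund, Harriet, Beatrice, Judith) there are 7 shares of (3/10)/7 = 3/70 each.
Living: Rose, Lydia, Charles, Edmund, Harriet, Beatrice, and Judith — each takes 3/70.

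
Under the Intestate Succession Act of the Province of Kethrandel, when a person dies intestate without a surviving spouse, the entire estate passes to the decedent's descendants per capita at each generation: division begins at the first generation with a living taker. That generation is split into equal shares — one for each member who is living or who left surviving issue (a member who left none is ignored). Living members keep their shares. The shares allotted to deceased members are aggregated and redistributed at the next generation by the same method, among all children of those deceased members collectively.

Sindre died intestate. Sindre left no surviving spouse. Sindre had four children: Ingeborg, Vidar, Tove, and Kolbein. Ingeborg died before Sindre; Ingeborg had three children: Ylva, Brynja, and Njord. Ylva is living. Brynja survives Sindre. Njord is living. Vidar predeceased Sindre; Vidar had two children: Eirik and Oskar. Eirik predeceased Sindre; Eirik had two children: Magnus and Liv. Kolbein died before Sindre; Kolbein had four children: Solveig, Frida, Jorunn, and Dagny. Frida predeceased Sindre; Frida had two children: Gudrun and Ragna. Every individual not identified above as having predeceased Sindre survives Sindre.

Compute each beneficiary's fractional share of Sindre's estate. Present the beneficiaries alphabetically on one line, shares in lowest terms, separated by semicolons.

There is no surviving spouse, so the entire estate passes to Sindre's descendants per capita at each generation.
At generation 1 (Ingeborg, Vidar, Tove, Kolbein) there are 4 shares of (1)/4 = 1/4 each.
Living: Tove — each takes 1/4.
Deceased: Ingeborg, Vidar, and Kolbein. Their combined 3/4 is pooled and carried to generation 2.
At generation 2 (Ylva, Brynja, Njord, Eirik, Oskar, Solveig, Frida, Jorunn, Dagny) there are 9 shares of (3/4)/9 = 1/12 each.
Living: Ylva, Brynja, Njord, Oskar, Solveig, Jorunn, and Dagny — each takes 1/12.
Deceased: Eirik and Frida. Their combined 1/6 is pooled and carried to generation 3.
At generation 3 (Magnus, Liv, Gudrun, Ragna) there are 4 shares of (1/6)/4 = 1/24 each.
Living: Magnus, Liv, Gudrun, and Ragna — each takes 1/24.

Brynja 1/12; Dagny 1/12; Gudrun 1/24; Jorunn 1/12; Liv 1/24; Magnus 1/24; Njord 1/12; Oskar 1/12; Ragna 1/24; Solveig 1/12; Tove 1/4; Ylva 1/12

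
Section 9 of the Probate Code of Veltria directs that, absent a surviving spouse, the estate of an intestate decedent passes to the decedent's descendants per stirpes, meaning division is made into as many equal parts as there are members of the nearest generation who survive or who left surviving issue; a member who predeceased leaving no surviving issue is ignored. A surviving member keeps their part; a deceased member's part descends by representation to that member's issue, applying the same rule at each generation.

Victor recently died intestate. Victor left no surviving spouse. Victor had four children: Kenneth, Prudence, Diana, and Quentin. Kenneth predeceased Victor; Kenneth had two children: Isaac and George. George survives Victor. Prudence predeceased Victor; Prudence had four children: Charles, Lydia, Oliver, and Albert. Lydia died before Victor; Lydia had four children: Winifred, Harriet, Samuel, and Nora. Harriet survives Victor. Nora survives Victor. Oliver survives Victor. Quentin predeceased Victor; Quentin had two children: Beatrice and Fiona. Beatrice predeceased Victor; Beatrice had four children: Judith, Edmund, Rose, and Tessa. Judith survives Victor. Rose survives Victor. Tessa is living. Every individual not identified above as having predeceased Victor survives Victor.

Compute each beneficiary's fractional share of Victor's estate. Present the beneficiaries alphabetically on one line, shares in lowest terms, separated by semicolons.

There is no surviving spouse, so the entire estate passes to Victor's descendants per stirpes.
The estate is divided into 4 equal shares of 1/4 among Kenneth, Prudence, Diana, Quentin.
Kenneth predeceased; the 1/4 allotted to Kenneth's branch passes to Kenneth's issue by representation.
The 1/4 is divided into 2 equal shares of 1/8 among Isaac, George.
Isaac is living and takes 1/8.
George is living and takes 1/8.
Prudence predeceased; the 1/4 allotted to Prudence's branch passes to Prudence's issue by representation.
The 1/4 is divided into 4 equal shares of 1/16 among Charles, Lydia, Oliver, Albert.
Charles is living and takes 1/16.
Lydia predeceased; the 1/16 allotted to Lydia's branch passes to Lydia's issue by representation.
The 1/16 is divided into 4 equal shares of 1/64 among Winifred, Harriet, Samuel, Nora.
Winifred is living and takes 1/64.
Harriet is living and takes 1/64.
Samuel is living and takes 1/64.
Nora is living and takes 1/64.
Oliver is living and takes 1/16.
Albert is living and takes 1/16.
Diana is living and takes 1/4.
Quentin predeceased; the 1/4 allotted to Quentin's branch passes to Quentin's issue by representation.
The 1/4 is divided into 2 equal shares of 1/8 among Beatrice, Fiona.
Beatrice predeceased; the 1/8 allotted to Beatrice's branch passes to Beatrice's issue by representation.
The 1/8 is divided into 4 equal shares of 1/32 among Judith, Edmund, Rose, Tessa.
Judith is living and takes 1/32.
Edmund is living and takes 1/32.
Rose is living and takes 1/32.
Tessa is living and takes 1/32.
Fiona is living and takes 1/8.

Albert 1/16; Charles 1/16; Diana 1/4; Edmund 1/32; Fiona 1/8; George 1/8; Harriet 1/64; Isaac 1/8; Judith 1/32; Nora 1/64; Oliver 1/16; Rose 1/32; Samuel 1/64; Tessa 1/32; Winifred 1/64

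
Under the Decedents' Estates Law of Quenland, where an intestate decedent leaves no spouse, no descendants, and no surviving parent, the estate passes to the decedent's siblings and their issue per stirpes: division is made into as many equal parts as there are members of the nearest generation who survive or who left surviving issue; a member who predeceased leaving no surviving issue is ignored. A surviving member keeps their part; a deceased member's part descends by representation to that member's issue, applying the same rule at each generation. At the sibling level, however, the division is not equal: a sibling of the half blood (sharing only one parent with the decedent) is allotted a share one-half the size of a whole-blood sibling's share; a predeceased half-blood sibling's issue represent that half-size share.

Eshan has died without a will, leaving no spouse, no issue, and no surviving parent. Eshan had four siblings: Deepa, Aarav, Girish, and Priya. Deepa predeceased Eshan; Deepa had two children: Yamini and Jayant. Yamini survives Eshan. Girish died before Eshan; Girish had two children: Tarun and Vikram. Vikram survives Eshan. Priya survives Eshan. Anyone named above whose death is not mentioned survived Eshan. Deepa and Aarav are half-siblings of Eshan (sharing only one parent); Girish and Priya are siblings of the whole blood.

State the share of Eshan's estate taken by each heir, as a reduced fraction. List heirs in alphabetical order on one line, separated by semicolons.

Aarav 1/6; Jayant 1/12; Priya 1/3; Tarun 1/6; Vikram 1/6; Yamini 1/12

No spouse, descendants, or parent survives, so the estate passes to Eshan's siblings per stirpes.
Half-blood siblings count for one-half the weight of whole-blood siblings at the initial division.
Dividing 1 in proportion to weights (total weight 3): Deepa (weight 1/2) → 1/6; Aarav (weight 1/2) → 1/6; Girish (weight 1) → 1/3; Priya (weight 1) → 1/3.
Deepa predeceased; the 1/6 allotted to Deepa's branch passes to Deepa's issue by representation.
The 1/6 is divided into 2 equal shares of 1/12 among Yamini, Jayant.
Yamini is living and takes 1/12.
Jayant is living and takes 1/12.
Aarav is living and takes 1/6.
Girish predeceased; the 1/3 allotted to Girish's branch passes to Girish's issue by representation.
The 1/3 is divided into 2 equal shares of 1/6 among Tarun, Vikram.
Tarun is living and takes 1/6.
Vikram is living and takes 1/6.
Priya is living and takes 1/3.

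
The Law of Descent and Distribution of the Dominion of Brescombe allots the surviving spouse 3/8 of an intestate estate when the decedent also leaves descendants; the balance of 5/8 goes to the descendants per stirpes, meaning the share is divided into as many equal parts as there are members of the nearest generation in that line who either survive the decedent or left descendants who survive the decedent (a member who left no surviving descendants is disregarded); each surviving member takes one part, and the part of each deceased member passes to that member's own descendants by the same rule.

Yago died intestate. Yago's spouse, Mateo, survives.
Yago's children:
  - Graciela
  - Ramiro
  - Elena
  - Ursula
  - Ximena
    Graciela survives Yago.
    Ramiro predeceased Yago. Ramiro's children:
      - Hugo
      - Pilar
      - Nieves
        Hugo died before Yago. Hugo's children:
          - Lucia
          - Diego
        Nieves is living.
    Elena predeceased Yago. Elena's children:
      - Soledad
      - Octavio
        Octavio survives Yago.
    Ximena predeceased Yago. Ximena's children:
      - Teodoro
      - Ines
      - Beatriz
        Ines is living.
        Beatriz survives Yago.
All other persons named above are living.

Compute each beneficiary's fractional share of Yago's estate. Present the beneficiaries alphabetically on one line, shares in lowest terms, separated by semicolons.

Beatriz 1/24; Diego 1/48; Graciela 1/8; Ines 1/24; Lucia 1/48; Mateo 3/8; Nieves 1/24; Octavio 1/16; Pilar 1/24; Soledad 1/16; Teodoro 1/24; Ursula 1/8

Mateo, as surviving spouse, takes 3/8.
The remaining 5/8 passes to Yago's descendants per stirpes.
The 5/8 is divided into 5 equal shares of 1/8 among Graciela, Ramiro, Elena, Ursula, Ximena.
Graciela is living and takes 1/8.
Ramiro predeceased; the 1/8 allotted to Ramiro's branch passes to Ramiro's issue by representation.
The 1/8 is divided into 3 equal shares of 1/24 among Hugo, Pilar, Nieves.
Hugo predeceased; the 1/24 allotted to Hugo's branch passes to Hugo's issue by representation.
The 1/24 is divided into 2 equal shares of 1/48 among Lucia, Diego.
Lucia is living and takes 1/48.
Diego is living and takes 1/48.
Pilar is living and takes 1/24.
Nieves is living and takes 1/24.
Elena predeceased; the 1/8 allotted to Elena's branch passes to Elena's issue by representation.
The 1/8 is divided into 2 equal shares of 1/16 among Soledad, Octavio.
Soledad is living and takes 1/16.
Octavio is living and takes 1/16.
Ursula is living and takes 1/8.
Ximena predeceased; the 1/8 allotted to Ximena's branch passes to Ximena's issue by representation.
The 1/8 is divided into 3 equal shares of 1/24 among Teodoro, Ines, Beatriz.
Teodoro is living and takes 1/24.
Ines is living and takes 1/24.
Beatriz is living and takes 1/24.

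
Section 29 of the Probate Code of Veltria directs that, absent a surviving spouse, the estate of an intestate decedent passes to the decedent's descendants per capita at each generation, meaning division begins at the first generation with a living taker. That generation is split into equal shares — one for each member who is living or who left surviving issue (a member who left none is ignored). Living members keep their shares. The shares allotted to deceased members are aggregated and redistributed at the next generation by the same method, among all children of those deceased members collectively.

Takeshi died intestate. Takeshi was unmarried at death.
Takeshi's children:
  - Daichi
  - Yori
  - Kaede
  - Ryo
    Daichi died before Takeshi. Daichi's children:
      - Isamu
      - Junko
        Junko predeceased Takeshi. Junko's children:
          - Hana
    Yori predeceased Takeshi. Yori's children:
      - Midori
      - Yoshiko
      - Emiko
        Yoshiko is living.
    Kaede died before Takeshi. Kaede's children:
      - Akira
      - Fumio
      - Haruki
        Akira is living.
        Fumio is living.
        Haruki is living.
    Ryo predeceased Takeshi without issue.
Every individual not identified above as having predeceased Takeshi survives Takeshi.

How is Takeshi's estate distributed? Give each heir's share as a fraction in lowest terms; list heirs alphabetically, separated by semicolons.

Akira 1/8; Emiko 1/8; Fumio 1/8; Hana 1/8; Haruki 1/8; Isamu 1/8; Midori 1/8; Yoshiko 1/8

There is no surviving spouse, so the entire estate passes to Takeshi's descendants per capita at each generation.
No one at generation 1 (Daichi, Yori, Kaede) is living; moving to the next generation.
At generation 2 (Isamu, Junko, Midori, Yoshiko, Emiko, Akira, Fumio, Haruki) there are 8 shares of (1)/8 = 1/8 each.
Living: Isamu, Midori, Yoshiko, Emiko, Akira, Fumio, and Haruki — each takes 1/8.
Deceased: Junko. That 1/8 share is carried to generation 3.
At generation 3 (Hana) there are 1 shares of (1/8)/1 = 1/8 each.
Living: Hana — each takes 1/8.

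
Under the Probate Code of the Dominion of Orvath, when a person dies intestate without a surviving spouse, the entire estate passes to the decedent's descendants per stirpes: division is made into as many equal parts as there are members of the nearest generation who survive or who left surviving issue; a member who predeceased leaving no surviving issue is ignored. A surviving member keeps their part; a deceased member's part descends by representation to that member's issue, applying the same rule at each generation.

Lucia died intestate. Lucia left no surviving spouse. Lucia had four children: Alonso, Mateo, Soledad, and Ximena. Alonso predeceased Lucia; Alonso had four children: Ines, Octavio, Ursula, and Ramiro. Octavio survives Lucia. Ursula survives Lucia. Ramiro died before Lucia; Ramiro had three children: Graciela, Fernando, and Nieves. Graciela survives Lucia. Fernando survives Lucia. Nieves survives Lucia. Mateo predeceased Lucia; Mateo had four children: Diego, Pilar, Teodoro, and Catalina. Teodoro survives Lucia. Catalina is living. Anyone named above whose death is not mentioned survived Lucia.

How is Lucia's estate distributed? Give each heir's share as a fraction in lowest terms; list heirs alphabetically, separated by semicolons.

There is no surviving spouse, so the entire estate passes to Lucia's descendants per stirpes.
The estate is divided into 4 equal shares of 1/4 among Alonso, Mateo, Soledad, Ximena.
Alonso predeceased; the 1/4 allotted to Alonso's branch passes to Alonso's issue by representation.
The 1/4 is divided into 4 equal shares of 1/16 among Ines, Octavio, Ursula, Ramiro.
Ines is living and takes 1/16.
Octavio is living and takes 1/16.
Ursula is living and takes 1/16.
Ramiro predeceased; the 1/16 allotted to Ramiro's branch passes to Ramiro's issue by representation.
The 1/16 is divided into 3 equal shares of 1/48 among Graciela, Fernando, Nieves.
Graciela is living and takes 1/48.
Fernando is living and takes 1/48.
Nieves is living and takes 1/48.
Mateo predeceased; the 1/4 allotted to Mateo's branch passes to Mateo's issue by representation.
The 1/4 is divided into 4 equal shares of 1/16 among Diego, Pilar, Teodoro, Catalina.
Diego is living and takes 1/16.
Pilar is living and takes 1/16.
Teodoro is living and takes 1/16.
Catalina is living and takes 1/16.
Soledad is living and takes 1/4.
Ximena is living and takes 1/4.

Catalina 1/16; Diego 1/16; Fernando 1/48; Graciela 1/48; Ines 1/16; Nieves 1/48; Octavio 1/16; Pilar 1/16; Soledad 1/4; Teodoro 1/16; Ursula 1/16; Ximena 1/4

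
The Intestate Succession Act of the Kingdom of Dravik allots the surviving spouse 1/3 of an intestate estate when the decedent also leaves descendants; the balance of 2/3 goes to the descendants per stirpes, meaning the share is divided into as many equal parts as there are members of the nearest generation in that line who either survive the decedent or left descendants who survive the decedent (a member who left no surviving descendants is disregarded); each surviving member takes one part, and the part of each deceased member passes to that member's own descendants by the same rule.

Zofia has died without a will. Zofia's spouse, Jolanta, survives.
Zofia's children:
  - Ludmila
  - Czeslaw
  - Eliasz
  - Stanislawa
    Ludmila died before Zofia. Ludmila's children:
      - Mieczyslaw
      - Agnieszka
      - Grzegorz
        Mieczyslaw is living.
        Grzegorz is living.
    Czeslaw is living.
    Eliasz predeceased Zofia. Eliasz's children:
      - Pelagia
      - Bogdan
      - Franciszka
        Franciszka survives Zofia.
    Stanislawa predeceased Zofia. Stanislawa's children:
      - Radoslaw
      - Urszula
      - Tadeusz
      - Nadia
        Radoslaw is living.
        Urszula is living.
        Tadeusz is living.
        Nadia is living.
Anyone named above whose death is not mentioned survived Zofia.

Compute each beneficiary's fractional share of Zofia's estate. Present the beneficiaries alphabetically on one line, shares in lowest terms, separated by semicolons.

Agnieszka 1/18; Bogdan 1/18; Czeslaw 1/6; Franciszka 1/18; Grzegorz 1/18; Jolanta 1/3; Mieczyslaw 1/18; Nadia 1/24; Pelagia 1/18; Radoslaw 1/24; Tadeusz 1/24; Urszula 1/24

Jolanta, as surviving spouse, takes 1/3.
The remaining 2/3 passes to Zofia's descendants per stirpes.
The 2/3 is divided into 4 equal shares of 1/6 among Ludmila, Czeslaw, Eliasz, Stanislawa.
Ludmila predeceased; the 1/6 allotted to Ludmila's branch passes to Ludmila's issue by representation.
The 1/6 is divided into 3 equal shares of 1/18 among Mieczyslaw, Agnieszka, Grzegorz.
Mieczyslaw is living and takes 1/18.
Agnieszka is living and takes 1/18.
Grzegorz is living and takes 1/18.
Czeslaw is living and takes 1/6.
Eliasz predeceased; the 1/6 allotted to Eliasz's branch passes to Eliasz's issue by representation.
The 1/6 is divided into 3 equal shares of 1/18 among Pelagia, Bogdan, Franciszka.
Pelagia is living and takes 1/18.
Bogdan is living and takes 1/18.
Franciszka is living and takes 1/18.
Stanislawa predeceased; the 1/6 allotted to Stanislawa's branch passes to Stanislawa's issue by representation.
The 1/6 is divided into 4 equal shares of 1/24 among Radoslaw, Urszula, Tadeusz, Nadia.
Radoslaw is living and takes 1/24.
Urszula is living and takes 1/24.
Tadeusz is living and takes 1/24.
Nadia is living and takes 1/24.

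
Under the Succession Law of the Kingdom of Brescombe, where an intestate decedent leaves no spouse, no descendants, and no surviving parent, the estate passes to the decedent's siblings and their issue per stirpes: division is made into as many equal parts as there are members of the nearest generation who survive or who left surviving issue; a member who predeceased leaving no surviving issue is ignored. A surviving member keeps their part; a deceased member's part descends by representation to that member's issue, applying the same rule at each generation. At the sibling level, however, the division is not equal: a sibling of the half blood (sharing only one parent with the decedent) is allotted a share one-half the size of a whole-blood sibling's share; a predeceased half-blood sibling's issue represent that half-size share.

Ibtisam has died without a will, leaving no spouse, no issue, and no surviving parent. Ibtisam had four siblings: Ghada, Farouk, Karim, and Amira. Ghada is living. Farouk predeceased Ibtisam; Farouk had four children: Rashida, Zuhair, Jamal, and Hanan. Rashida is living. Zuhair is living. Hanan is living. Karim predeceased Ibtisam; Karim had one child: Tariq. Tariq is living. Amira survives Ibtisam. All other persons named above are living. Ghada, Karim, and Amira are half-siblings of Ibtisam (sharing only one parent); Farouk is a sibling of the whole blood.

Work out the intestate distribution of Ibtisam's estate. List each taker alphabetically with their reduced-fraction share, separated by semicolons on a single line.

No spouse, descendants, or parent survives, so the estate passes to Ibtisam's siblings per stirpes.
Half-blood siblings count for one-half the weight of whole-blood siblings at the initial division.
Dividing 1 in proportion to weights (total weight 5/2): Ghada (weight 1/2) → 1/5; Farouk (weight 1) → 2/5; Karim (weight 1/2) → 1/5; Amira (weight 1/2) → 1/5.
Ghada is living and takes 1/5.
Farouk predeceased; the 2/5 allotted to Farouk's branch passes to Farouk's issue by representation.
The 2/5 is divided into 4 equal shares of 1/10 among Rashida, Zuhair, Jamal, Hanan.
Rashida is living and takes 1/10.
Zuhair is living and takes 1/10.
Jamal is living and takes 1/10.
Hanan is living and takes 1/10.
Karim predeceased; the 1/5 allotted to Karim's branch passes to Karim's issue by representation.
Tariq is the sole taker at this level and receives the full 1/5.
Amira is living and takes 1/5.

Amira 1/5; Ghada 1/5; Hanan 1/10; Jamal 1/10; Rashida 1/10; Tariq 1/5; Zuhair 1/10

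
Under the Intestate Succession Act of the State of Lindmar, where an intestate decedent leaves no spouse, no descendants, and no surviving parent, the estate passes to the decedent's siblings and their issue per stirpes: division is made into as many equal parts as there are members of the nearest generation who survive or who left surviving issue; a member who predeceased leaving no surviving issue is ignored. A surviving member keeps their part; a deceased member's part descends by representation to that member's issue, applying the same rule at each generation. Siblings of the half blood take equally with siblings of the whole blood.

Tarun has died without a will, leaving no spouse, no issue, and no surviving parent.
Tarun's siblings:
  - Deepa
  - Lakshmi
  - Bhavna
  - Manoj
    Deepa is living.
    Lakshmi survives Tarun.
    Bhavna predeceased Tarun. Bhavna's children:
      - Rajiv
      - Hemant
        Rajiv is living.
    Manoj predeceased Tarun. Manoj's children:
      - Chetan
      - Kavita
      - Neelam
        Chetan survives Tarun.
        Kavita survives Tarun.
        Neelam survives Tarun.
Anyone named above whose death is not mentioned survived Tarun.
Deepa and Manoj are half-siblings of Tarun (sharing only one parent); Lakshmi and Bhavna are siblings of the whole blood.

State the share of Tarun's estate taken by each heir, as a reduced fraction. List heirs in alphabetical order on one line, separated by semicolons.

No spouse, descendants, or parent survives, so the estate passes to Tarun's siblings per stirpes.
Half-blood and whole-blood siblings take equally under the stated rule.
The estate is divided into 4 equal shares of 1/4 among Deepa, Lakshmi, Bhavna, Manoj.
Deepa is living and takes 1/4.
Lakshmi is living and takes 1/4.
Bhavna predeceased; the 1/4 allotted to Bhavna's branch passes to Bhavna's issue by representation.
The 1/4 is divided into 2 equal shares of 1/8 among Rajiv, Hemant.
Rajiv is living and takes 1/8.
Hemant is living and takes 1/8.
Manoj predeceased; the 1/4 allotted to Manoj's branch passes to Manoj's issue by representation.
The 1/4 is divided into 3 equal shares of 1/12 among Chetan, Kavita, Neelam.
Chetan is living and takes 1/12.
Kavita is living and takes 1/12.
Neelam is living and takes 1/12.

Chetan 1/12; Deepa 1/4; Hemant 1/8; Kavita 1/12; Lakshmi 1/4; Neelam 1/12; Rajiv 1/8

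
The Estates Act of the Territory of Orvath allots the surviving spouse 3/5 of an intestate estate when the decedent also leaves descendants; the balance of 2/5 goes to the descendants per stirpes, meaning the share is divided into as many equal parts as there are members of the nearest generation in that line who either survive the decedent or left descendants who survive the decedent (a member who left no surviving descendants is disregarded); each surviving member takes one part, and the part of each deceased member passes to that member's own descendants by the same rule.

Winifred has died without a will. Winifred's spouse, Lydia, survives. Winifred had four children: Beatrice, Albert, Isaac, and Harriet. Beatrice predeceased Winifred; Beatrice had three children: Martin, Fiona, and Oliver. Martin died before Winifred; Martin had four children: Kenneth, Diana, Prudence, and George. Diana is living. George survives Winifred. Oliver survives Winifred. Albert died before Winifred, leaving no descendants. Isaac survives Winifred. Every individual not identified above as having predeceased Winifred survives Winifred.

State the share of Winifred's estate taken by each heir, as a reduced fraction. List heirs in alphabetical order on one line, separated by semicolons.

Lydia, as surviving spouse, takes 3/5.
The remaining 2/5 passes to Winifred's descendants per stirpes.
Albert left no surviving issue, so that branch lapses and is disregarded.
The 2/5 is divided into 3 equal shares of 2/15 among Beatrice, Isaac, Harriet.
Beatrice predeceased; the 2/15 allotted to Beatrice's branch passes to Beatrice's issue by representation.
The 2/15 is divided into 3 equal shares of 2/45 among Martin, Fiona, Oliver.
Martin predeceased; the 2/45 allotted to Martin's branch passes to Martin's issue by representation.
The 2/45 is divided into 4 equal shares of 1/90 among Kenneth, Diana, Prudence, George.
Kenneth is living and takes 1/90.
Diana is living and takes 1/90.
Prudence is living and takes 1/90.
George is living and takes 1/90.
Fiona is living and takes 2/45.
Oliver is living and takes 2/45.
Isaac is living and takes 2/15.
Harriet is living and takes 2/15.

Diana 1/90; Fiona 2/45; George 1/90; Harriet 2/15; Isaac 2/15; Kenneth 1/90; Lydia 3/5; Oliver 2/45; Prudence 1/90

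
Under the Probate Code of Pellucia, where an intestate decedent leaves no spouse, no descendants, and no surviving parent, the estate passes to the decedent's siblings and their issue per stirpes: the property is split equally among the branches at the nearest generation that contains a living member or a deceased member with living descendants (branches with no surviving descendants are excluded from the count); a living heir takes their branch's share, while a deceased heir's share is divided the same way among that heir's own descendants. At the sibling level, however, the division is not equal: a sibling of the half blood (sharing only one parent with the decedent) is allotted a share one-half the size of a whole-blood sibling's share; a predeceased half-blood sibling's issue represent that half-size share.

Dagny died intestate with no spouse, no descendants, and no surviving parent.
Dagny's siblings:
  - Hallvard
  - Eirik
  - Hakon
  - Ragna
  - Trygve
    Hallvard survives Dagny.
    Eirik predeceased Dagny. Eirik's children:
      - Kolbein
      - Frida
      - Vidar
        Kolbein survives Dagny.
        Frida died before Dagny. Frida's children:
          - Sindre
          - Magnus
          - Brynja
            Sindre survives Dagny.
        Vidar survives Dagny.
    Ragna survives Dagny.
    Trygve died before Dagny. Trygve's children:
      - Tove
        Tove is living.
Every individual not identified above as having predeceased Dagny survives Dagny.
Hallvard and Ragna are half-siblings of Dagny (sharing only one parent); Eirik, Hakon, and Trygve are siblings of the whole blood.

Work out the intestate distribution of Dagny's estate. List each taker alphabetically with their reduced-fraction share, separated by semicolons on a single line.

No spouse, descendants, or parent survives, so the estate passes to Dagny's siblings per stirpes.
Half-blood siblings count for one-half the weight of whole-blood siblings at the initial division.
Dividing 1 in proportion to weights (total weight 4): Hallvard (weight 1/2) → 1/8; Eirik (weight 1) → 1/4; Hakon (weight 1) → 1/4; Ragna (weight 1/2) → 1/8; Trygve (weight 1) → 1/4.
Hallvard is living and takes 1/8.
Eirik predeceased; the 1/4 allotted to Eirik's branch passes to Eirik's issue by representation.
The 1/4 is divided into 3 equal shares of 1/12 among Kolbein, Frida, Vidar.
Kolbein is living and takes 1/12.
Frida predeceased; the 1/12 allotted to Frida's branch passes to Frida's issue by representation.
The 1/12 is divided into 3 equal shares of 1/36 among Sindre, Magnus, Brynja.
Sindre is living and takes 1/36.
Magnus is living and takes 1/36.
Brynja is living and takes 1/36.
Vidar is living and takes 1/12.
Hakon is living and takes 1/4.
Ragna is living and takes 1/8.
Trygve predeceased; the 1/4 allotted to Trygve's branch passes to Trygve's issue by representation.
Tove is the sole taker at this level and receives the full 1/4.

Brynja 1/36; Hakon 1/4; Hallvard 1/8; Kolbein 1/12; Magnus 1/36; Ragna 1/8; Sindre 1/36; Tove 1/4; Vidar 1/12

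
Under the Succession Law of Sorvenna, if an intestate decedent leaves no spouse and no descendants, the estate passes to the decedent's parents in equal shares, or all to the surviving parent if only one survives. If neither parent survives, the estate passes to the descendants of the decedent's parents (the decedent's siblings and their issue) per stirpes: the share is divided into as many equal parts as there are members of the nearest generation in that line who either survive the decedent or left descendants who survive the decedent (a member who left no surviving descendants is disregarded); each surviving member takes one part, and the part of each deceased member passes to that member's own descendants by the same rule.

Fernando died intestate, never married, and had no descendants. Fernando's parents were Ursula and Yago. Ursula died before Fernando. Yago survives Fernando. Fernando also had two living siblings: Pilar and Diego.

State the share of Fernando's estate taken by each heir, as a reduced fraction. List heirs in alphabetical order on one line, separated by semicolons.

Only one parent, Yago, survives, so Yago takes the entire estate. The siblings take nothing because a surviving parent has priority.

Yago 1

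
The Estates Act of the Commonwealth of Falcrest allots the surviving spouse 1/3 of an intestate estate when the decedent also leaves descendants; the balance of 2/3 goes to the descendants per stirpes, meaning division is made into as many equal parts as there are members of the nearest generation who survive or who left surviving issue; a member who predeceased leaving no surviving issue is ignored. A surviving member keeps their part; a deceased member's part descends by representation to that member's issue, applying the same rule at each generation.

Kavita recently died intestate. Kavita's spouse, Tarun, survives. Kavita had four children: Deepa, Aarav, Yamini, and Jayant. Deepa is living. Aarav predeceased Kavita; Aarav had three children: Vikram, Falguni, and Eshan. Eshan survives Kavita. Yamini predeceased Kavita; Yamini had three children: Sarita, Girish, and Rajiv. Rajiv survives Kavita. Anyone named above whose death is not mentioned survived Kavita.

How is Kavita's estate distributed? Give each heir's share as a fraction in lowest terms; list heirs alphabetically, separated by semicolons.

Tarun, as surviving spouse, takes 1/3.
The remaining 2/3 passes to Kavita's descendants per stirpes.
The 2/3 is divided into 4 equal shares of 1/6 among Deepa, Aarav, Yamini, Jayant.
Deepa is living and takes 1/6.
Aarav predeceased; the 1/6 allotted to Aarav's branch passes to Aarav's issue by representation.
The 1/6 is divided into 3 equal shares of 1/18 among Vikram, Falguni, Eshan.
Vikram is living and takes 1/18.
Falguni is living and takes 1/18.
Eshan is living and takes 1/18.
Yamini predeceased; the 1/6 allotted to Yamini's branch passes to Yamini's issue by representation.
The 1/6 is divided into 3 equal shares of 1/18 among Sarita, Girish, Rajiv.
Sarita is living and takes 1/18.
Girish is living and takes 1/18.
Rajiv is living and takes 1/18.
Jayant is living and takes 1/6.

Deepa 1/6; Eshan 1/18; Falguni 1/18; Girish 1/18; Jayant 1/6; Rajiv 1/18; Sarita 1/18; Tarun 1/3; Vikram 1/18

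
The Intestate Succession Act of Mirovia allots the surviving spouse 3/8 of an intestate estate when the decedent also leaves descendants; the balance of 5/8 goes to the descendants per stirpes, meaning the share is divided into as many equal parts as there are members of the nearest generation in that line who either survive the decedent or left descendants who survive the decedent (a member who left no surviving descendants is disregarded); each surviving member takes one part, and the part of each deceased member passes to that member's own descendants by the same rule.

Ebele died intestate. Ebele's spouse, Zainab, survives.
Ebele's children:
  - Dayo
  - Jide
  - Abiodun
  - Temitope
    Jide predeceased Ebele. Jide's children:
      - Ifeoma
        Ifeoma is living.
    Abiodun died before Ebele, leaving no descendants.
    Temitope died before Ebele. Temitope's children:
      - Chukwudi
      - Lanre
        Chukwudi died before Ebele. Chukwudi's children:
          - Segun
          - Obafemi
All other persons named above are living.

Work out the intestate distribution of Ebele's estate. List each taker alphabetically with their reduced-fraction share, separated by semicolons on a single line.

Dayo 5/24; Ifeoma 5/24; Lanre 5/48; Obafemi 5/96; Segun 5/96; Zainab 3/8

Zainab, as surviving spouse, takes 3/8.
The remaining 5/8 passes to Ebele's descendants per stirpes.
Abiodun left no surviving issue, so that branch lapses and is disregarded.
The 5/8 is divided into 3 equal shares of 5/24 among Dayo, Jide, Temitope.
Dayo is living and takes 5/24.
Jide predeceased; the 5/24 allotted to Jide's branch passes to Jide's issue by representation.
Ifeoma is the sole taker at this level and receives the full 5/24.
Temitope predeceased; the 5/24 allotted to Temitope's branch passes to Temitope's issue by representation.
The 5/24 is divided into 2 equal shares of 5/48 among Chukwudi, Lanre.
Chukwudi predeceased; the 5/48 allotted to Chukwudi's branch passes to Chukwudi's issue by representation.
The 5/48 is divided into 2 equal shares of 5/96 among Segun, Obafemi.
Segun is living and takes 5/96.
Obafemi is living and takes 5/96.
Lanre is living and takes 5/48.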